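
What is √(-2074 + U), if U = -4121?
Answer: I*√6195 ≈ 78.708*I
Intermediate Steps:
√(-2074 + U) = √(-2074 - 4121) = √(-6195) = I*√6195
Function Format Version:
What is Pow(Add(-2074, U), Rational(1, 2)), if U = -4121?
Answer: Mul(I, Pow(6195, Rational(1, 2))) ≈ Mul(78.708, I)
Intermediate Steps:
Pow(Add(-2074, U), Rational(1, 2)) = Pow(Add(-2074, -4121), Rational(1, 2)) = Pow(-6195, Rational(1, 2)) = Mul(I, Pow(6195, Rational(1, 2)))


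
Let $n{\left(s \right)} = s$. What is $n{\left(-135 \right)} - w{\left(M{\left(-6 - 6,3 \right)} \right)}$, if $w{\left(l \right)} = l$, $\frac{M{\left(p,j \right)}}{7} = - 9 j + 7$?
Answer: $5$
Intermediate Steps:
$M{\left(p,j \right)} = 49 - 63 j$ ($M{\left(p,j \right)} = 7 \left(- 9 j + 7\right) = 7 \left(7 - 9 j\right) = 49 - 63 j$)
$n{\left(-135 \right)} - w{\left(M{\left(-6 - 6,3 \right)} \right)} = -135 - \left(49 - 189\right) = -135 - -140 = -135 + 140 = 5$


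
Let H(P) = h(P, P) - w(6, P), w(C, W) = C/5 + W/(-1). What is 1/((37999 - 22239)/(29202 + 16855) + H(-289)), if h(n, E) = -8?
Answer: -230285/68592187 ≈ -0.0033573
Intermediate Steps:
w(C, W) = -W + C/5 (w(C, W) = C*(⅕) + W*(-1) = C/5 - W = -W + C/5)
H(P) = -46/5 + P (H(P) = -8 - (-P + (⅕)*6) = -8 - (-P + 6/5) = -8 - (6/5 - P) = -8 + (-6/5 + P) = -46/5 + P)
1/((37999 - 22239)/(29202 + 16855) + H(-289)) = 1/((37999 - 22239)/(29202 + 16855) + (-46/5 - 289)) = 1/(15760/46057 - 1491/5) = 1/(-68592187/230285) = -230285/68592187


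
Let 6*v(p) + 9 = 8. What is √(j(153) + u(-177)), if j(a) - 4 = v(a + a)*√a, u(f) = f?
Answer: √(-692 - 2*√17)/2 ≈ 13.231*I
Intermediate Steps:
v(p) = -⅙ (v(p) = -3/2 + (⅙)*8 = -3/2 + 4/3 = -⅙)
j(a) = 4 - √a/6
√(j(153) + u(-177)) = √((4 - √17/2) - 177) = √(-173 - √17/2)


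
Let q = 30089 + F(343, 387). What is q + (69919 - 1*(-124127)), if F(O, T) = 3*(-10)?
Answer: 224105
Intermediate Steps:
F(O, T) = -30
q = 30059 (q = 30089 - 30 = 30059)
q + (69919 - 1*(-124127)) = 30059 + (69919 - 1*(-124127)) = 30059 + (69919 + 124127) = 30059 + 194046 = 224105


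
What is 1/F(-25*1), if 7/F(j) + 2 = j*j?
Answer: 89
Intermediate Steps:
F(j) = 7/(-2 + j²) (F(j) = 7/(-2 + j*j) = 7/(-2 + j²))
1/F(-25*1) = 1/(7/(-2 + (-25*1)²)) = 1/(7/(-2 + (-25)²)) = 1/(7/(-2 + 625)) = 1/(7/623) = 1/(7*(1/623)) = 1/(1/89) = 89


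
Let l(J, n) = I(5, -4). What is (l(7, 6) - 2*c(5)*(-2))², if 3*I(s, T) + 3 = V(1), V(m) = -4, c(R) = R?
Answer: 2809/9 ≈ 312.11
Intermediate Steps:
I(s, T) = -7/3 (I(s, T) = -1 + (⅓)*(-4) = -1 - 4/3 = -7/3)
l(J, n) = -7/3
(l(7, 6) - 2*c(5)*(-2))² = (-7/3 - 2*5*(-2))² = (-7/3 - 10*(-2))² = (-7/3 + 20)² = (53/3)² = 2809/9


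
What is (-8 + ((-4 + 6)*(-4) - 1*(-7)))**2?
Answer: 81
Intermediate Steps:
(-8 + ((-4 + 6)*(-4) - 1*(-7)))**2 = (-8 + (2*(-4) + 7))**2 = (-8 + (-8 + 7))**2 = (-8 - 1)**2 = (-9)**2 = 81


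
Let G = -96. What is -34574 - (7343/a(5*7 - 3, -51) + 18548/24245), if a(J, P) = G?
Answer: -80295426053/2327520 ≈ -34498.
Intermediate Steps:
a(J, P) = -96
-34574 - (7343/a(5*7 - 3, -51) + 18548/24245) = -34574 - (7343/(-96) + 18548/24245) = -34574 - (7343*(-1/96) + 18548*(1/24245)) = -34574 - (-7343/96 + 18548/24245) = -34574 - 1*(-176250427/2327520) = -34574 + 176250427/2327520 = -80295426053/2327520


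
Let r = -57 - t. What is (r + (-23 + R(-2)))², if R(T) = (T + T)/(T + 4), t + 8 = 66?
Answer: 19600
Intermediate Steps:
t = 58 (t = -8 + 66 = 58)
R(T) = 2*T/(4 + T) (R(T) = (2*T)/(4 + T) = 2*T/(4 + T))
r = -115 (r = -57 - 1*58 = -57 - 58 = -115)
(r + (-23 + R(-2)))² = (-115 + (-23 + 2*(-2)/(4 - 2)))² = (-115 + (-23 + 2*(-2)/2))² = (-115 + (-23 + 2*(-2)*(½)))² = (-115 + (-23 - 2))² = (-115 - 25)² = (-140)² = 19600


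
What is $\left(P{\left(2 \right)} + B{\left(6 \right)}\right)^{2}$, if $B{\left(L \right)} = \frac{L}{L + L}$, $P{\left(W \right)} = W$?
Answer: $\frac{25}{4} \approx 6.25$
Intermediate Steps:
$B{\left(L \right)} = \frac{1}{2}$ ($B{\left(L \right)} = \frac{L}{2 L} = L \frac{1}{2 L} = \frac{1}{2}$)
$\left(P{\left(2 \right)} + B{\left(6 \right)}\right)^{2} = \left(2 + \frac{1}{2}\right)^{2} = \left(\frac{5}{2}\right)^{2} = \frac{25}{4}$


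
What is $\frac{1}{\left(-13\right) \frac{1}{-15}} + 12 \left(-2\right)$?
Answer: $- \frac{297}{13} \approx -22.846$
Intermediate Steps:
$\frac{1}{\left(-13\right) \frac{1}{-15}} + 12 \left(-2\right) = \frac{1}{\left(-13\right) \left(- \frac{1}{15}\right)} - 24 = \frac{1}{\frac{13}{15}} - 24 = \frac{15}{13} - 24 = - \frac{297}{13}$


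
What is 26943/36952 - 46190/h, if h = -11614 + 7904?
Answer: 180677141/13709192 ≈ 13.179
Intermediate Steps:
h = -3710
26943/36952 - 46190/h = 26943/36952 - 46190/(-3710) = 26943*(1/36952) - 46190*(-1/3710) = 26943/36952 + 4619/371 = 180677141/13709192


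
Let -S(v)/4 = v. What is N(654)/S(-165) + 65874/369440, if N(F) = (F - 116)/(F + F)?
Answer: 356665409/1993313520 ≈ 0.17893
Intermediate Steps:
N(F) = (-116 + F)/(2*F) (N(F) = (-116 + F)/((2*F)) = (-116 + F)*(1/(2*F)) = (-116 + F)/(2*F))
S(v) = -4*v
N(654)/S(-165) + 65874/369440 = ((½)*(-116 + 654)/654)/((-4*(-165))) + 65874/369440 = ((½)*(1/654)*538)/660 + 65874*(1/369440) = (269/654)*(1/660) + 32937/184720 = 269/431640 + 32937/184720 = 356665409/1993313520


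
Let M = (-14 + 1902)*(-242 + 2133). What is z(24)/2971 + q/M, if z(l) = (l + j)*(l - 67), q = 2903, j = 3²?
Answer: -5057500339/10607087968 ≈ -0.47680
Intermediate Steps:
j = 9
M = 3570208 (M = 1888*1891 = 3570208)
z(l) = (-67 + l)*(9 + l) (z(l) = (l + 9)*(l - 67) = (9 + l)*(-67 + l) = (-67 + l)*(9 + l))
z(24)/2971 + q/M = (-603 + 24² - 58*24)/2971 + 2903/3570208 = (-603 + 576 - 1392)*(1/2971) + 2903*(1/3570208) = -1419*1/2971 + 2903/3570208 = -1419/2971 + 2903/3570208 = -5057500339/10607087968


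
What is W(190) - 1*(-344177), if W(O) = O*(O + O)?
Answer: 416377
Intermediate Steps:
W(O) = 2*O**2 (W(O) = O*(2*O) = 2*O**2)
W(190) - 1*(-344177) = 2*190**2 - 1*(-344177) = 2*36100 + 344177 = 72200 + 344177 = 416377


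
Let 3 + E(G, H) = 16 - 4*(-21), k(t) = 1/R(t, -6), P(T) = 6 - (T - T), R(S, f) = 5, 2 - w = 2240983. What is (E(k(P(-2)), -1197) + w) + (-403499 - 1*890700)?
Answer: -3535083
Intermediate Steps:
w = -2240981 (w = 2 - 1*2240983 = 2 - 2240983 = -2240981)
P(T) = 6 (P(T) = 6 - 1*0 = 6 + 0 = 6)
k(t) = ⅕ (k(t) = 1/5 = ⅕)
E(G, H) = 97 (E(G, H) = -3 + (16 - 4*(-21)) = -3 + (16 + 84) = -3 + 100 = 97)
(E(k(P(-2)), -1197) + w) + (-403499 - 1*890700) = (97 - 2240981) + (-403499 - 1*890700) = -2240884 + (-403499 - 890700) = -2240884 - 1294199 = -3535083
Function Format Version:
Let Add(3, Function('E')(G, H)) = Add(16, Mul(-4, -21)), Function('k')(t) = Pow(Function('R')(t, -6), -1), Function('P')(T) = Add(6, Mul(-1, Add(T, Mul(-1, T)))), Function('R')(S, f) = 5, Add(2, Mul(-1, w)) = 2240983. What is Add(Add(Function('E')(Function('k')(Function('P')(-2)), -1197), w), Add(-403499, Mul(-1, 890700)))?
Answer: -3535083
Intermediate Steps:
w = -2240981 (w = Add(2, Mul(-1, 2240983)) = Add(2, -2240983) = -2240981)
Function('P')(T) = 6 (Function('P')(T) = Add(6, Mul(-1, 0)) = Add(6, 0) = 6)
Function('k')(t) = Rational(1, 5) (Function('k')(t) = Pow(5, -1) = Rational(1, 5))
Function('E')(G, H) = 97 (Function('E')(G, H) = Add(-3, Add(16, Mul(-4, -21))) = Add(-3, Add(16, 84)) = Add(-3, 100) = 97)
Add(Add(Function('E')(Function('k')(Function('P')(-2)), -1197), w), Add(-403499, Mul(-1, 890700))) = Add(Add(97, -2240981), Add(-403499, Mul(-1, 890700))) = Add(-2240884, Add(-403499, -890700)) = Add(-2240884, -1294199) = -3535083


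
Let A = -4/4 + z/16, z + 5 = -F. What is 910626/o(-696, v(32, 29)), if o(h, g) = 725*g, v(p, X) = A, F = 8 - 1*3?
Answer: -7285008/9425 ≈ -772.95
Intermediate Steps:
F = 5 (F = 8 - 3 = 5)
z = -10 (z = -5 - 1*5 = -5 - 5 = -10)
A = -13/8 (A = -4/4 - 10/16 = -4*¼ - 10*1/16 = -1 - 5/8 = -13/8 ≈ -1.6250)
v(p, X) = -13/8
910626/o(-696, v(32, 29)) = 910626/((725*(-13/8))) = 910626/(-9425/8) = 910626*(-8/9425) = -7285008/9425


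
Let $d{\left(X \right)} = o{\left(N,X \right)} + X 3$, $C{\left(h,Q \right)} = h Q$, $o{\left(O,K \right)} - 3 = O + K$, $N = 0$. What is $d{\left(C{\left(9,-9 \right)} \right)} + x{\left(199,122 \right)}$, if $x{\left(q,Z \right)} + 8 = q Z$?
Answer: $23949$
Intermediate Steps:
$o{\left(O,K \right)} = 3 + K + O$ ($o{\left(O,K \right)} = 3 + \left(O + K\right) = 3 + \left(K + O\right) = 3 + K + O$)
$C{\left(h,Q \right)} = Q h$
$x{\left(q,Z \right)} = -8 + Z q$ ($x{\left(q,Z \right)} = -8 + q Z = -8 + Z q$)
$d{\left(X \right)} = 3 + 4 X$ ($d{\left(X \right)} = \left(3 + X + 0\right) + X 3 = \left(3 + X\right) + 3 X = 3 + 4 X$)
$d{\left(C{\left(9,-9 \right)} \right)} + x{\left(199,122 \right)} = \left(3 + 4 \left(\left(-9\right) 9\right)\right) + \left(-8 + 122 \cdot 199\right) = \left(3 + 4 \left(-81\right)\right) + \left(-8 + 24278\right) = \left(3 - 324\right) + 24270 = -321 + 24270 = 23949$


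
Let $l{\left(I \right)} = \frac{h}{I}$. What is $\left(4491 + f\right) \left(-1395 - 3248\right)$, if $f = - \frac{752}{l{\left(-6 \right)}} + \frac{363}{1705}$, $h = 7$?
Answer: $- \frac{25872309618}{1085} \approx -2.3845 \cdot 10^{7}$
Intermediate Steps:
$l{\left(I \right)} = \frac{7}{I}$
$f = \frac{699591}{1085}$ ($f = - \frac{752}{7 \frac{1}{-6}} + \frac{363}{1705} = - \frac{752}{7 \left(- \frac{1}{6}\right)} + 363 \cdot \frac{1}{1705} = - \frac{752}{- \frac{7}{6}} + \frac{33}{155} = \left(-752\right) \left(- \frac{6}{7}\right) + \frac{33}{155} = \frac{4512}{7} + \frac{33}{155} = \frac{699591}{1085} \approx 644.78$)
$\left(4491 + f\right) \left(-1395 - 3248\right) = \left(4491 + \frac{699591}{1085}\right) \left(-1395 - 3248\right) = \frac{5572326}{1085} \left(-4643\right) = - \frac{25872309618}{1085}$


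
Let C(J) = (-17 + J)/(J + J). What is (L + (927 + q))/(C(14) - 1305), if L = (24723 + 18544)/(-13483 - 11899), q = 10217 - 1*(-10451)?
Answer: -22370654/1352091 ≈ -16.545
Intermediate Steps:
q = 20668 (q = 10217 + 10451 = 20668)
C(J) = (-17 + J)/(2*J) (C(J) = (-17 + J)/((2*J)) = (-17 + J)*(1/(2*J)) = (-17 + J)/(2*J))
L = -883/518 (L = 43267/(-25382) = 43267*(-1/25382) = -883/518 ≈ -1.7046)
(L + (927 + q))/(C(14) - 1305) = (-883/518 + (927 + 20668))/((½)*(-17 + 14)/14 - 1305) = (-883/518 + 21595)/((½)*(1/14)*(-3) - 1305) = 11185327/(518*(-3/28 - 1305)) = 11185327/(518*(-36543/28)) = (11185327/518)*(-28/36543) = -22370654/1352091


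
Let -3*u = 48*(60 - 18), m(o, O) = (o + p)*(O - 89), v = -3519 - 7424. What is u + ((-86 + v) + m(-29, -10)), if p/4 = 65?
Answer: -34570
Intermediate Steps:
p = 260 (p = 4*65 = 260)
v = -10943
m(o, O) = (-89 + O)*(260 + o) (m(o, O) = (o + 260)*(O - 89) = (260 + o)*(-89 + O) = (-89 + O)*(260 + o))
u = -672 (u = -16*(60 - 18) = -16*42 = -1/3*2016 = -672)
u + ((-86 + v) + m(-29, -10)) = -672 + ((-86 - 10943) + (-23140 - 89*(-29) + 260*(-10) - 10*(-29))) = -672 + (-11029 + (-23140 + 2581 - 2600 + 290)) = -672 + (-11029 - 22869) = -672 - 33898 = -34570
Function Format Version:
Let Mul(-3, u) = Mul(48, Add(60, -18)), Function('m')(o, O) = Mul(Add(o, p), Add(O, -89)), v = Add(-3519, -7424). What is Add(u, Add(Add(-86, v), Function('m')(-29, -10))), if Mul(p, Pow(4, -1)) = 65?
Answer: -34570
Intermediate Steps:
p = 260 (p = Mul(4, 65) = 260)
v = -10943
Function('m')(o, O) = Mul(Add(-89, O), Add(260, o)) (Function('m')(o, O) = Mul(Add(o, 260), Add(O, -89)) = Mul(Add(260, o), Add(-89, O)) = Mul(Add(-89, O), Add(260, o)))
u = -672 (u = Mul(Rational(-1, 3), Mul(48, Add(60, -18))) = Mul(Rational(-1, 3), Mul(48, 42)) = Mul(Rational(-1, 3), 2016) = -672)
Add(u, Add(Add(-86, v), Function('m')(-29, -10))) = Add(-672, Add(Add(-86, -10943), Add(-23140, Mul(-89, -29), Mul(260, -10), Mul(-10, -29)))) = Add(-672, Add(-11029, Add(-23140, 2581, -2600, 290))) = Add(-672, Add(-11029, -22869)) = Add(-672, -33898) = -34570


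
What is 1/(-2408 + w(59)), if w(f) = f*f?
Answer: 1/1073 ≈ 0.00093197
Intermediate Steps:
w(f) = f²
1/(-2408 + w(59)) = 1/(-2408 + 59²) = 1/(-2408 + 3481) = 1/1073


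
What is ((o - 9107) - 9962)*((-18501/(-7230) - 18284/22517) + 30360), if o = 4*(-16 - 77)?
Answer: -32031179149251659/54265970 ≈ -5.9026e+8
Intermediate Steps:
o = -372 (o = 4*(-93) = -372)
((o - 9107) - 9962)*((-18501/(-7230) - 18284/22517) + 30360) = ((-372 - 9107) - 9962)*((-18501/(-7230) - 18284/22517) + 30360) = (-9479 - 9962)*((-18501*(-1/7230) - 18284*1/22517) + 30360) = -19441*((6167/2410 - 18284/22517) + 30360) = -19441*(94797899/54265970 + 30360) = -19441*1647609647099/54265970 = -32031179149251659/54265970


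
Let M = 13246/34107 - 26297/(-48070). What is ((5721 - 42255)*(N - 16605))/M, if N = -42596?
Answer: 3546042288423855660/1533646999 ≈ 2.3122e+9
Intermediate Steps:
M = 1533646999/1639523490 (M = 13246*(1/34107) - 26297*(-1/48070) = 13246/34107 + 26297/48070 = 1533646999/1639523490 ≈ 0.93542)
((5721 - 42255)*(N - 16605))/M = ((5721 - 42255)*(-42596 - 16605))/(1533646999/1639523490) = -36534*(-59201)*(1639523490/1533646999) = 2162849334*(1639523490/1533646999) = 3546042288423855660/1533646999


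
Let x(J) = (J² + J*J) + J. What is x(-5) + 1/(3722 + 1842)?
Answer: 250381/5564 ≈ 45.000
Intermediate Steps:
x(J) = J + 2*J² (x(J) = (J² + J²) + J = 2*J² + J = J + 2*J²)
x(-5) + 1/(3722 + 1842) = -5*(1 + 2*(-5)) + 1/(3722 + 1842) = -5*(1 - 10) + 1/5564 = -5*(-9) + 1/5564 = 45 + 1/5564 = 250381/5564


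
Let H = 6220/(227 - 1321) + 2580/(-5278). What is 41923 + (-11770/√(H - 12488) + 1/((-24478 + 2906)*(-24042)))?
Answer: 21742694188153/518634024 + 5885*I*√406800072968653/1127234564 ≈ 41923.0 + 105.3*I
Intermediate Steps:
H = -8912920/1443533 (H = 6220/(-1094) + 2580*(-1/5278) = 6220*(-1/1094) - 1290/2639 = -3110/547 - 1290/2639 = -8912920/1443533 ≈ -6.1744)
41923 + (-11770/√(H - 12488) + 1/((-24478 + 2906)*(-24042))) = 41923 + (-11770/√(-8912920/1443533 - 12488) + 1/((-24478 + 2906)*(-24042))) = 41923 + (-11770*(-I*√406800072968653/2254469128) - 1/24042/(-21572)) = 41923 + (-11770*(-I*√406800072968653/2254469128) - 1/21572*(-1/24042)) = 41923 + (-(-5885)*I*√406800072968653/1127234564 + 1/518634024) = 41923 + (5885*I*√406800072968653/1127234564 + 1/518634024) = 41923 + (1/518634024 + 5885*I*√406800072968653/1127234564) = 21742694188153/518634024 + 5885*I*√406800072968653/1127234564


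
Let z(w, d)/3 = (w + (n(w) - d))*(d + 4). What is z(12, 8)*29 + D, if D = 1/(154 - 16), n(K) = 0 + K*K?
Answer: 21322657/138 ≈ 1.5451e+5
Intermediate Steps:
n(K) = K**2 (n(K) = 0 + K**2 = K**2)
z(w, d) = 3*(4 + d)*(w + w**2 - d) (z(w, d) = 3*((w + (w**2 - d))*(d + 4)) = 3*((w + w**2 - d)*(4 + d)) = 3*((4 + d)*(w + w**2 - d)) = 3*(4 + d)*(w + w**2 - d))
D = 1/138 ≈ 0.0072464
z(12, 8)*29 + D = (-12*8 - 3*8**2 + 12*12 + 12*12**2 + 3*8*12 + 3*8*12**2)*29 + 1/138 = (-96 - 3*64 + 144 + 12*144 + 288 + 3*8*144)*29 + 1/138 = (-96 - 192 + 144 + 1728 + 288 + 3456)*29 + 1/138 = 5328*29 + 1/138 = 154512 + 1/138 = 21322657/138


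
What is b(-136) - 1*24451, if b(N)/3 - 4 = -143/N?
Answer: -3323275/136 ≈ -24436.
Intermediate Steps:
b(N) = 12 - 429/N (b(N) = 12 + 3*(-143/N) = 12 - 429/N)
b(-136) - 1*24451 = (12 - 429/(-136)) - 1*24451 = (12 - 429*(-1/136)) - 24451 = (12 + 429/136) - 24451 = 2061/136 - 24451 = -3323275/136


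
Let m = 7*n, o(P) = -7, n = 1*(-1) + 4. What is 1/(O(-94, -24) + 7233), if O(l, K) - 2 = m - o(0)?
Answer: 1/7263 ≈ 0.00013768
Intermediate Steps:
n = 3 (n = -1 + 4 = 3)
m = 21 (m = 7*3 = 21)
O(l, K) = 30 (O(l, K) = 2 + (21 - 1*(-7)) = 2 + (21 + 7) = 2 + 28 = 30)
1/(O(-94, -24) + 7233) = 1/(30 + 7233) = 1/7263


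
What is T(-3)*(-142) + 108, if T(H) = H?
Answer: 534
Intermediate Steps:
T(-3)*(-142) + 108 = -3*(-142) + 108 = 426 + 108 = 534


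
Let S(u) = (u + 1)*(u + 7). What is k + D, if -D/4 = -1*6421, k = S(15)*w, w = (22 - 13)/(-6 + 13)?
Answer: 182956/7 ≈ 26137.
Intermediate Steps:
w = 9/7 ≈ 1.2857
S(u) = (1 + u)*(7 + u)
k = 3168/7 (k = (7 + 15² + 8*15)*(9/7) = (7 + 225 + 120)*(9/7) = 352*(9/7) = 3168/7 ≈ 452.57)
D = 25684 (D = -(-4)*6421 = -4*(-6421) = 25684)
k + D = 3168/7 + 25684 = 182956/7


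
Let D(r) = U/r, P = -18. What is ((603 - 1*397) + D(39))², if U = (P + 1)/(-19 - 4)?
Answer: 34150670401/804609 ≈ 42444.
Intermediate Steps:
U = 17/23 (U = (-18 + 1)/(-19 - 4) = -17/(-23) = -17*(-1/23) = 17/23 ≈ 0.73913)
D(r) = 17/(23*r)
((603 - 1*397) + D(39))² = ((603 - 1*397) + (17/23)/39)² = ((603 - 397) + (17/23)*(1/39))² = (206 + 17/897)² = (184799/897)² = 34150670401/804609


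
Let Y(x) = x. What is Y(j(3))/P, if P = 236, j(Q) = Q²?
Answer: 9/236 ≈ 0.038136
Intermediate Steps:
Y(j(3))/P = 3²/236 = 9*(1/236) = 9/236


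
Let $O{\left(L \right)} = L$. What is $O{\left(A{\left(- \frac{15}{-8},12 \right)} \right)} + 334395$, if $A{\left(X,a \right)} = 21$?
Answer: $334416$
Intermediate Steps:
$O{\left(A{\left(- \frac{15}{-8},12 \right)} \right)} + 334395 = 21 + 334395 = 334416$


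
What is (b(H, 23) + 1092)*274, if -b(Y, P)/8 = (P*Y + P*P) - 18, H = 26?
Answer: -2131720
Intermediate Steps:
b(Y, P) = 144 - 8*P² - 8*P*Y (b(Y, P) = -8*((P*Y + P*P) - 18) = -8*((P*Y + P²) - 18) = -8*((P² + P*Y) - 18) = -8*(-18 + P² + P*Y) = 144 - 8*P² - 8*P*Y)
(b(H, 23) + 1092)*274 = ((144 - 8*23² - 8*23*26) + 1092)*274 = ((144 - 8*529 - 4784) + 1092)*274 = ((144 - 4232 - 4784) + 1092)*274 = (-8872 + 1092)*274 = -7780*274 = -2131720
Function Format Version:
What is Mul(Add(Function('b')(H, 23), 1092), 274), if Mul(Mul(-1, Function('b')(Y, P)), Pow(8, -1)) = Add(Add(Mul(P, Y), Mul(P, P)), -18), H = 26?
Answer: -2131720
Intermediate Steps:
Function('b')(Y, P) = Add(144, Mul(-8, Pow(P, 2)), Mul(-8, P, Y)) (Function('b')(Y, P) = Mul(-8, Add(Add(Mul(P, Y), Mul(P, P)), -18)) = Mul(-8, Add(Add(Mul(P, Y), Pow(P, 2)), -18)) = Mul(-8, Add(Add(Pow(P, 2), Mul(P, Y)), -18)) = Mul(-8, Add(-18, Pow(P, 2), Mul(P, Y))) = Add(144, Mul(-8, Pow(P, 2)), Mul(-8, P, Y)))
Mul(Add(Function('b')(H, 23), 1092), 274) = Mul(Add(Add(144, Mul(-8, Pow(23, 2)), Mul(-8, 23, 26)), 1092), 274) = Mul(Add(Add(144, Mul(-8, 529), -4784), 1092), 274) = Mul(Add(Add(144, -4232, -4784), 1092), 274) = Mul(Add(-8872, 1092), 274) = Mul(-7780, 274) = -2131720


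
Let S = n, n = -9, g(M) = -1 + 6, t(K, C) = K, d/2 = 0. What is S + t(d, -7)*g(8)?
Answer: -9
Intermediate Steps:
d = 0 (d = 2*0 = 0)
g(M) = 5
S = -9
S + t(d, -7)*g(8) = -9 + 0*5 = -9 + 0 = -9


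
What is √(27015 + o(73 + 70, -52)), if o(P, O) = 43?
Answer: √27058 ≈ 164.49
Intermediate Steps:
√(27015 + o(73 + 70, -52)) = √(27015 + 43) = √27058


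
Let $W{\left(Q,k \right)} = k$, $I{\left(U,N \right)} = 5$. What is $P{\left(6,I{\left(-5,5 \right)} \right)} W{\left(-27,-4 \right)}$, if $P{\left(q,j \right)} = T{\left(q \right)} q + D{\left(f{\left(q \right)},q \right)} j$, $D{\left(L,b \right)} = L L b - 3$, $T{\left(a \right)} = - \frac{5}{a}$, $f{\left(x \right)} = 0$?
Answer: $80$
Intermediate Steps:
$D{\left(L,b \right)} = -3 + b L^{2}$ ($D{\left(L,b \right)} = L^{2} b - 3 = b L^{2} - 3 = -3 + b L^{2}$)
$P{\left(q,j \right)} = -5 - 3 j$ ($P{\left(q,j \right)} = - \frac{5}{q} q + \left(-3 + q 0^{2}\right) j = -5 + \left(-3 + q 0\right) j = -5 + \left(-3 + 0\right) j = -5 - 3 j$)
$P{\left(6,I{\left(-5,5 \right)} \right)} W{\left(-27,-4 \right)} = \left(-5 - 15\right) \left(-4\right) = \left(-20\right) \left(-4\right) = 80$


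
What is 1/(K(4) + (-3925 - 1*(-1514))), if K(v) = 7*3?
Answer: -1/2390 ≈ -0.00041841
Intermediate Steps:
K(v) = 21
1/(K(4) + (-3925 - 1*(-1514))) = 1/(21 + (-3925 - 1*(-1514))) = 1/(21 + (-3925 + 1514)) = 1/(21 - 2411) = 1/(-2390) = -1/2390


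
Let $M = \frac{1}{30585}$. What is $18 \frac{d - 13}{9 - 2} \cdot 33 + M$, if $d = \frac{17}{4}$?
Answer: $- \frac{45418723}{61170} \approx -742.5$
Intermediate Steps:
$d = \frac{17}{4}$ ($d = 17 \cdot \frac{1}{4} = \frac{17}{4} \approx 4.25$)
$M = \frac{1}{30585} \approx 3.2696 \cdot 10^{-5}$
$18 \frac{d - 13}{9 - 2} \cdot 33 + M = 18 \frac{\frac{17}{4} - 13}{9 - 2} \cdot 33 + \frac{1}{30585} = 18 \left(- \frac{35}{4 \cdot 7}\right) 33 + \frac{1}{30585} = 18 \left(\left(- \frac{35}{4}\right) \frac{1}{7}\right) 33 + \frac{1}{30585} = 18 \left(- \frac{5}{4}\right) 33 + \frac{1}{30585} = \left(- \frac{45}{2}\right) 33 + \frac{1}{30585} = - \frac{1485}{2} + \frac{1}{30585} = - \frac{45418723}{61170}$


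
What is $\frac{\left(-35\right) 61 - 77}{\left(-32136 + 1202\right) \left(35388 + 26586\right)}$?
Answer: $\frac{553}{479275929} \approx 1.1538 \cdot 10^{-6}$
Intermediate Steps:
$\frac{\left(-35\right) 61 - 77}{\left(-32136 + 1202\right) \left(35388 + 26586\right)} = \frac{-2135 - 77}{\left(-30934\right) 61974} = - \frac{2212}{-1917103716} = \left(-2212\right) \left(- \frac{1}{1917103716}\right) = \frac{553}{479275929}$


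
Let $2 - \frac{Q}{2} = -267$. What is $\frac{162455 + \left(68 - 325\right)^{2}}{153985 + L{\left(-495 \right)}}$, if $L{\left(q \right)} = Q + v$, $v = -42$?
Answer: $\frac{228504}{154481} \approx 1.4792$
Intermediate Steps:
$Q = 538$ ($Q = 4 - -534 = 4 + 534 = 538$)
$L{\left(q \right)} = 496$ ($L{\left(q \right)} = 538 - 42 = 496$)
$\frac{162455 + \left(68 - 325\right)^{2}}{153985 + L{\left(-495 \right)}} = \frac{162455 + \left(68 - 325\right)^{2}}{153985 + 496} = \frac{162455 + \left(-257\right)^{2}}{154481} = \left(162455 + 66049\right) \frac{1}{154481} = 228504 \cdot \frac{1}{154481} = \frac{228504}{154481}$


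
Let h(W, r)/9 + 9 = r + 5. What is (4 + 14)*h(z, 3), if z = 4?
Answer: -162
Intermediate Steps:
h(W, r) = -36 + 9*r (h(W, r) = -81 + 9*(r + 5) = -81 + 9*(5 + r) = -81 + (45 + 9*r) = -36 + 9*r)
(4 + 14)*h(z, 3) = (4 + 14)*(-36 + 9*3) = 18*(-36 + 27) = 18*(-9) = -162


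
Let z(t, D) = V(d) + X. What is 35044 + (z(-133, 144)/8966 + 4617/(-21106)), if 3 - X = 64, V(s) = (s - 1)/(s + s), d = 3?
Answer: 9947336377457/283854594 ≈ 35044.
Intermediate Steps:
V(s) = (-1 + s)/(2*s) (V(s) = (-1 + s)/((2*s)) = (-1 + s)*(1/(2*s)) = (-1 + s)/(2*s))
X = -61 (X = 3 - 1*64 = 3 - 64 = -61)
z(t, D) = -182/3 (z(t, D) = (½)*(-1 + 3)/3 - 61 = (½)*(⅓)*2 - 61 = ⅓ - 61 = -182/3)
35044 + (z(-133, 144)/8966 + 4617/(-21106)) = 35044 + (-182/3/8966 + 4617/(-21106)) = 35044 + (-182/3*1/8966 + 4617*(-1/21106)) = 35044 + (-91/13449 - 4617/21106) = 35044 - 64014679/283854594 = 9947336377457/283854594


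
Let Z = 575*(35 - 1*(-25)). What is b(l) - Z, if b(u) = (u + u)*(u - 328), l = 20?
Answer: -46820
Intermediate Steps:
Z = 34500 (Z = 575*(35 + 25) = 575*60 = 34500)
b(u) = 2*u*(-328 + u) (b(u) = (2*u)*(-328 + u) = 2*u*(-328 + u))
b(l) - Z = 2*20*(-328 + 20) - 1*34500 = 2*20*(-308) - 34500 = -12320 - 34500 = -46820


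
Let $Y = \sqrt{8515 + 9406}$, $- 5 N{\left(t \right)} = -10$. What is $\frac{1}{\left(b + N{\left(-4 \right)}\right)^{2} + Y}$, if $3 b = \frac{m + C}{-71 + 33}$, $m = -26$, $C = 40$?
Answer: $- \frac{37197801}{189043014320} + \frac{10556001 \sqrt{17921}}{189043014320} \approx 0.0072784$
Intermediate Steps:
$N{\left(t \right)} = 2$ ($N{\left(t \right)} = \left(- \frac{1}{5}\right) \left(-10\right) = 2$)
$Y = \sqrt{17921} \approx 133.87$
$b = - \frac{7}{57}$ ($b = \frac{\left(-26 + 40\right) \frac{1}{-71 + 33}}{3} = \frac{14 \frac{1}{-38}}{3} = \frac{14 \left(- \frac{1}{38}\right)}{3} = \frac{1}{3} \left(- \frac{7}{19}\right) = - \frac{7}{57} \approx -0.12281$)
$\frac{1}{\left(b + N{\left(-4 \right)}\right)^{2} + Y} = \frac{1}{\left(- \frac{7}{57} + 2\right)^{2} + \sqrt{17921}} = \frac{1}{\left(\frac{107}{57}\right)^{2} + \sqrt{17921}} = \frac{1}{\frac{11449}{3249} + \sqrt{17921}}$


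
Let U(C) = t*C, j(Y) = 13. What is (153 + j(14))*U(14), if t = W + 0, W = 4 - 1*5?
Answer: -2324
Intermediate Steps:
W = -1 (W = 4 - 5 = -1)
t = -1 (t = -1 + 0 = -1)
U(C) = -C
(153 + j(14))*U(14) = (153 + 13)*(-1*14) = 166*(-14) = -2324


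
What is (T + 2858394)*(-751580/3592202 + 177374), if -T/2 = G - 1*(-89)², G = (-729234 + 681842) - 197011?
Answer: 63023652974552784/105653 ≈ 5.9652e+11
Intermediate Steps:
G = -244403 (G = -47392 - 197011 = -244403)
T = 504648 (T = -2*(-244403 - 1*(-89)²) = -2*(-244403 - 1*7921) = -2*(-244403 - 7921) = -2*(-252324) = 504648)
(T + 2858394)*(-751580/3592202 + 177374) = (504648 + 2858394)*(-751580/3592202 + 177374) = 3363042*(-751580*1/3592202 + 177374) = 3363042*(-375790/1796101 + 177374) = 3363042*(318581242984/1796101) = 63023652974552784/105653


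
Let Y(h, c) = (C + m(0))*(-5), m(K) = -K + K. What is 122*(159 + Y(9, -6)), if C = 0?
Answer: 19398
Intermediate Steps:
m(K) = 0
Y(h, c) = 0 (Y(h, c) = (0 + 0)*(-5) = 0*(-5) = 0)
122*(159 + Y(9, -6)) = 122*(159 + 0) = 122*159 = 19398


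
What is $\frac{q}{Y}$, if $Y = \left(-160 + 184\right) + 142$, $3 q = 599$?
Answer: $\frac{599}{498} \approx 1.2028$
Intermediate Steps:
$q = \frac{599}{3}$ ($q = \frac{1}{3} \cdot 599 = \frac{599}{3} \approx 199.67$)
$Y = 166$ ($Y = 24 + 142 = 166$)
$\frac{q}{Y} = \frac{599}{3 \cdot 166} = \frac{599}{3} \cdot \frac{1}{166} = \frac{599}{498}$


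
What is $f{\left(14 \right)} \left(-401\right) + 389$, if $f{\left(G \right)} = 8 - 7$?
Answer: $-12$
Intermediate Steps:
$f{\left(G \right)} = 1$ ($f{\left(G \right)} = 8 - 7 = 1$)
$f{\left(14 \right)} \left(-401\right) + 389 = 1 \left(-401\right) + 389 = -401 + 389 = -12$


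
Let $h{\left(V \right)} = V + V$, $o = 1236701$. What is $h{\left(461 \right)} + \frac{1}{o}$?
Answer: $\frac{1140238323}{1236701} \approx 922.0$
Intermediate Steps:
$h{\left(V \right)} = 2 V$
$h{\left(461 \right)} + \frac{1}{o} = 2 \cdot 461 + \frac{1}{1236701} = 922 + \frac{1}{1236701} = \frac{1140238323}{1236701}$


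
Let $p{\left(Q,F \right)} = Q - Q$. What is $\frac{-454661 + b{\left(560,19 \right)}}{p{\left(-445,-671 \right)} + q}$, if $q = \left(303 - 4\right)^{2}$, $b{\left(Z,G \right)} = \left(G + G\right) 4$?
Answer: $- \frac{454509}{89401} \approx -5.0839$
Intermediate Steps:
$p{\left(Q,F \right)} = 0$
$b{\left(Z,G \right)} = 8 G$ ($b{\left(Z,G \right)} = 2 G 4 = 8 G$)
$q = 89401$ ($q = \left(303 + \left(-4 + 0\right)\right)^{2} = \left(303 - 4\right)^{2} = 299^{2} = 89401$)
$\frac{-454661 + b{\left(560,19 \right)}}{p{\left(-445,-671 \right)} + q} = \frac{-454661 + 8 \cdot 19}{0 + 89401} = \frac{-454661 + 152}{89401} = \left(-454509\right) \frac{1}{89401} = - \frac{454509}{89401}$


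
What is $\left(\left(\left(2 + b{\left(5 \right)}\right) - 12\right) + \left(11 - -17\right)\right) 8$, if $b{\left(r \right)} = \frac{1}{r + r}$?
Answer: $\frac{724}{5} \approx 144.8$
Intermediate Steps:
$b{\left(r \right)} = \frac{1}{2 r}$
$\left(\left(\left(2 + b{\left(5 \right)}\right) - 12\right) + \left(11 - -17\right)\right) 8 = \left(\left(\left(2 + \frac{1}{2 \cdot 5}\right) - 12\right) + \left(11 - -17\right)\right) 8 = \left(\left(\left(2 + \frac{1}{2} \cdot \frac{1}{5}\right) - 12\right) + \left(11 + 17\right)\right) 8 = \left(\left(\left(2 + \frac{1}{10}\right) - 12\right) + 28\right) 8 = \left(\left(\frac{21}{10} - 12\right) + 28\right) 8 = \left(- \frac{99}{10} + 28\right) 8 = \frac{181}{10} \cdot 8 = \frac{724}{5}$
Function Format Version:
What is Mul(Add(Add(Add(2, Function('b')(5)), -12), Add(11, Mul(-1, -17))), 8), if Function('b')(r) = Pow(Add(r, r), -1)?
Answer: Rational(724, 5) ≈ 144.80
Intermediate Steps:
Function('b')(r) = Mul(Rational(1, 2), Pow(r, -1)) (Function('b')(r) = Pow(Mul(2, r), -1) = Mul(Rational(1, 2), Pow(r, -1)))
Mul(Add(Add(Add(2, Function('b')(5)), -12), Add(11, Mul(-1, -17))), 8) = Mul(Add(Add(Add(2, Mul(Rational(1, 2), Pow(5, -1))), -12), Add(11, Mul(-1, -17))), 8) = Mul(Add(Add(Add(2, Mul(Rational(1, 2), Rational(1, 5))), -12), Add(11, 17)), 8) = Mul(Add(Add(Add(2, Rational(1, 10)), -12), 28), 8) = Mul(Add(Add(Rational(21, 10), -12), 28), 8) = Mul(Add(Rational(-99, 10), 28), 8) = Mul(Rational(181, 10), 8) = Rational(724, 5)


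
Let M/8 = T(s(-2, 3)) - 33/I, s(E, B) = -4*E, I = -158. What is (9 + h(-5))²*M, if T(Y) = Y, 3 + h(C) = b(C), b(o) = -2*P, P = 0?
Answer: 186768/79 ≈ 2364.2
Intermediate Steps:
b(o) = 0 (b(o) = -2*0 = 0)
h(C) = -3 (h(C) = -3 + 0 = -3)
M = 5188/79 (M = 8*(-4*(-2) - 33/(-158)) = 8*(8 - 33*(-1)/158) = 8*(8 - 1*(-33/158)) = 8*(8 + 33/158) = 8*(1297/158) = 5188/79 ≈ 65.671)
(9 + h(-5))²*M = (9 - 3)²*(5188/79) = 6²*(5188/79) = 36*(5188/79) = 186768/79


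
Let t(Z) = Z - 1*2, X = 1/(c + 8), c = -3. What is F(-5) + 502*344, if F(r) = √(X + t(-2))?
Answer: 172688 + I*√95/5 ≈ 1.7269e+5 + 1.9494*I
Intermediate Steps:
X = ⅕ (X = 1/(-3 + 8) = 1/5 = ⅕ ≈ 0.20000)
t(Z) = -2 + Z (t(Z) = Z - 2 = -2 + Z)
F(r) = I*√95/5 (F(r) = √(⅕ + (-2 - 2)) = √(⅕ - 4) = √(-19/5) = I*√95/5)
F(-5) + 502*344 = I*√95/5 + 502*344 = I*√95/5 + 172688 = 172688 + I*√95/5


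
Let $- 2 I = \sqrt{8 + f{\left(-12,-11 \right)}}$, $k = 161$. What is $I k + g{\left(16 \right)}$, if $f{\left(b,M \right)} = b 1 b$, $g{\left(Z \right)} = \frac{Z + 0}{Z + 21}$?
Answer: $\frac{16}{37} - 161 \sqrt{38} \approx -992.04$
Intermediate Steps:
$g{\left(Z \right)} = \frac{Z}{21 + Z}$
$f{\left(b,M \right)} = b^{2}$ ($f{\left(b,M \right)} = b b = b^{2}$)
$I = - \sqrt{38}$ ($I = - \frac{\sqrt{8 + \left(-12\right)^{2}}}{2} = - \frac{\sqrt{8 + 144}}{2} = - \frac{\sqrt{152}}{2} = - \frac{2 \sqrt{38}}{2} = - \sqrt{38} \approx -6.1644$)
$I k + g{\left(16 \right)} = - \sqrt{38} \cdot 161 + \frac{16}{21 + 16} = - 161 \sqrt{38} + \frac{16}{37} = \frac{16}{37} - 161 \sqrt{38}$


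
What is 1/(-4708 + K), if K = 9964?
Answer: 1/5256 ≈ 0.00019026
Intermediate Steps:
1/(-4708 + K) = 1/(-4708 + 9964) = 1/5256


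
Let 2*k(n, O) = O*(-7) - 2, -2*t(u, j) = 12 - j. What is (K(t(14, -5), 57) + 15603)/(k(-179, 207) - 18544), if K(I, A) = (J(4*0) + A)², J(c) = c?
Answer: -37704/38539 ≈ -0.97833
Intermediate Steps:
t(u, j) = -6 + j/2 (t(u, j) = -(12 - j)/2 = -6 + j/2)
k(n, O) = -1 - 7*O/2 (k(n, O) = (O*(-7) - 2)/2 = (-7*O - 2)/2 = (-2 - 7*O)/2 = -1 - 7*O/2)
K(I, A) = A² (K(I, A) = (4*0 + A)² = (0 + A)² = A²)
(K(t(14, -5), 57) + 15603)/(k(-179, 207) - 18544) = (57² + 15603)/((-1 - 7/2*207) - 18544) = (3249 + 15603)/((-1 - 1449/2) - 18544) = 18852/(-1451/2 - 18544) = 18852/(-38539/2) = 18852*(-2/38539) = -37704/38539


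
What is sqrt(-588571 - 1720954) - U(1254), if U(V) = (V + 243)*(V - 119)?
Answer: -1699095 + 5*I*sqrt(92381) ≈ -1.6991e+6 + 1519.7*I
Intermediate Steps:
U(V) = (-119 + V)*(243 + V) (U(V) = (243 + V)*(-119 + V) = (-119 + V)*(243 + V))
sqrt(-588571 - 1720954) - U(1254) = sqrt(-588571 - 1720954) - (-28917 + 1254**2 + 124*1254) = sqrt(-2309525) - (-28917 + 1572516 + 155496) = 5*I*sqrt(92381) - 1*1699095 = 5*I*sqrt(92381) - 1699095 = -1699095 + 5*I*sqrt(92381)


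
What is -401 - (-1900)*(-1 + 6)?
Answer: 9099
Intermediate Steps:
-401 - (-1900)*(-1 + 6) = -401 - (-1900)*5 = -401 - 190*(-50) = -401 + 9500 = 9099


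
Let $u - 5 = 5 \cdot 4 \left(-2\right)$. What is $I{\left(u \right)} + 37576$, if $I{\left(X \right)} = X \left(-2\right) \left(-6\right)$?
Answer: $37156$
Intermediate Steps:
$u = -35$ ($u = 5 + 5 \cdot 4 \left(-2\right) = 5 + 20 \left(-2\right) = 5 - 40 = -35$)
$I{\left(X \right)} = 12 X$ ($I{\left(X \right)} = - 2 X \left(-6\right) = 12 X$)
$I{\left(u \right)} + 37576 = 12 \left(-35\right) + 37576 = -420 + 37576 = 37156$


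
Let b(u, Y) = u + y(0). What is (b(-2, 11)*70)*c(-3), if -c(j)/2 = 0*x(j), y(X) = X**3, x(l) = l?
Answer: 0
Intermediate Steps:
b(u, Y) = u (b(u, Y) = u + 0**3 = u + 0 = u)
c(j) = 0 (c(j) = -0*j = -2*0 = 0)
(b(-2, 11)*70)*c(-3) = -2*70*0 = -140*0 = 0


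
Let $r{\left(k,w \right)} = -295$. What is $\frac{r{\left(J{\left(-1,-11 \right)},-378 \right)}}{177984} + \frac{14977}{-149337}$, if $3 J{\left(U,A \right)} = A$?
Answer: $- \frac{33453343}{328143168} \approx -0.10195$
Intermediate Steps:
$J{\left(U,A \right)} = \frac{A}{3}$
$\frac{r{\left(J{\left(-1,-11 \right)},-378 \right)}}{177984} + \frac{14977}{-149337} = - \frac{295}{177984} + \frac{14977}{-149337} = \left(-295\right) \frac{1}{177984} + 14977 \left(- \frac{1}{149337}\right) = - \frac{295}{177984} - \frac{14977}{149337} = - \frac{33453343}{328143168}$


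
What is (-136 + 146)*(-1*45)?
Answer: -450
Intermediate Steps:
(-136 + 146)*(-1*45) = 10*(-45) = -450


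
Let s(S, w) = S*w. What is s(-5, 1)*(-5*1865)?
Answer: 46625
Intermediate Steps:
s(-5, 1)*(-5*1865) = (-5*1)*(-5*1865) = -5*(-9325) = 46625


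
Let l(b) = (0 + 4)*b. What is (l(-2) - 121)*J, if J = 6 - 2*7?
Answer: 1032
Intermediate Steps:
J = -8 (J = 6 - 14 = -8)
l(b) = 4*b
(l(-2) - 121)*J = (4*(-2) - 121)*(-8) = (-8 - 121)*(-8) = -129*(-8) = 1032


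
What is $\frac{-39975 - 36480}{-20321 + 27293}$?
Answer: $- \frac{25485}{2324} \approx -10.966$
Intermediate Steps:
$\frac{-39975 - 36480}{-20321 + 27293} = - \frac{76455}{6972} = \left(-76455\right) \frac{1}{6972} = - \frac{25485}{2324}$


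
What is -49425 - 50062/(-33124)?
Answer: -818551819/16562 ≈ -49424.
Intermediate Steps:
-49425 - 50062/(-33124) = -49425 - 50062*(-1)/33124 = -49425 - 1*(-25031/16562) = -49425 + 25031/16562 = -818551819/16562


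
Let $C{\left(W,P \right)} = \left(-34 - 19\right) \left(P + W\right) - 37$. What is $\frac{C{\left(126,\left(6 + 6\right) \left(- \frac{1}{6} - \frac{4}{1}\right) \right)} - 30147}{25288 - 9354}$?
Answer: $- \frac{17106}{7967} \approx -2.1471$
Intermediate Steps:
$C{\left(W,P \right)} = -37 - 53 P - 53 W$ ($C{\left(W,P \right)} = - 53 \left(P + W\right) - 37 = \left(- 53 P - 53 W\right) - 37 = -37 - 53 P - 53 W$)
$\frac{C{\left(126,\left(6 + 6\right) \left(- \frac{1}{6} - \frac{4}{1}\right) \right)} - 30147}{25288 - 9354} = \frac{\left(-37 - 53 \left(6 + 6\right) \left(- \frac{1}{6} - \frac{4}{1}\right) - 6678\right) - 30147}{25288 - 9354} = \frac{\left(-37 - 53 \cdot 12 \left(\left(-1\right) \frac{1}{6} - 4\right) - 6678\right) - 30147}{15934} = \left(\left(-37 - 53 \cdot 12 \left(- \frac{1}{6} - 4\right) - 6678\right) - 30147\right) \frac{1}{15934} = \left(\left(-37 - 53 \cdot 12 \left(- \frac{25}{6}\right) - 6678\right) - 30147\right) \frac{1}{15934} = \left(\left(-37 - -2650 - 6678\right) - 30147\right) \frac{1}{15934} = \left(\left(-37 + 2650 - 6678\right) - 30147\right) \frac{1}{15934} = \left(-4065 - 30147\right) \frac{1}{15934} = \left(-34212\right) \frac{1}{15934} = - \frac{17106}{7967}$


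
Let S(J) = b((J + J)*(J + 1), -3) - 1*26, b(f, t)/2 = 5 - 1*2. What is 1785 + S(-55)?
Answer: 1765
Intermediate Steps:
b(f, t) = 6 (b(f, t) = 2*(5 - 1*2) = 2*(5 - 2) = 2*3 = 6)
S(J) = -20 (S(J) = 6 - 1*26 = 6 - 26 = -20)
1785 + S(-55) = 1785 - 20 = 1765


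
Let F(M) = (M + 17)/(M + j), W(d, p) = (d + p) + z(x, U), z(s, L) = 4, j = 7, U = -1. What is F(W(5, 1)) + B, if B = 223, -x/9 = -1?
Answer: 3818/17 ≈ 224.59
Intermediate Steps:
x = 9 (x = -9*(-1) = 9)
W(d, p) = 4 + d + p (W(d, p) = (d + p) + 4 = 4 + d + p)
F(M) = (17 + M)/(7 + M) (F(M) = (M + 17)/(M + 7) = (17 + M)/(7 + M))
F(W(5, 1)) + B = (17 + (4 + 5 + 1))/(7 + (4 + 5 + 1)) + 223 = (17 + 10)/(7 + 10) + 223 = 27/17 + 223 = 3818/17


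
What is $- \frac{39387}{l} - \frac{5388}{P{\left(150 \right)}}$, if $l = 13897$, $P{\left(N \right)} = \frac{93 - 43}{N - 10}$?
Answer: $- \frac{1048475439}{69485} \approx -15089.0$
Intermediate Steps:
$P{\left(N \right)} = \frac{50}{-10 + N}$
$- \frac{39387}{l} - \frac{5388}{P{\left(150 \right)}} = - \frac{39387}{13897} - \frac{5388}{50 \frac{1}{-10 + 150}} = \left(-39387\right) \frac{1}{13897} - \frac{5388}{50 \cdot \frac{1}{140}} = - \frac{39387}{13897} - \frac{5388}{50 \cdot \frac{1}{140}} = - \frac{39387}{13897} - \frac{5388}{\frac{5}{14}} = - \frac{39387}{13897} - \frac{75432}{5} = - \frac{1048475439}{69485}$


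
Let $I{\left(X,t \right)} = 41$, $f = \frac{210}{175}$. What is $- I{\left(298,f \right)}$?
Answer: $-41$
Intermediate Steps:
$f = \frac{6}{5}$ ($f = 210 \cdot \frac{1}{175} = \frac{6}{5} \approx 1.2$)
$- I{\left(298,f \right)} = \left(-1\right) 41 = -41$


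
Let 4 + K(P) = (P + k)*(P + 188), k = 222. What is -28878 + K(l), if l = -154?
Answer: -26570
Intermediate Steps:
K(P) = -4 + (188 + P)*(222 + P) (K(P) = -4 + (P + 222)*(P + 188) = -4 + (222 + P)*(188 + P) = -4 + (188 + P)*(222 + P))
-28878 + K(l) = -28878 + (41732 + (-154)² + 410*(-154)) = -28878 + (41732 + 23716 - 63140) = -28878 + 2308 = -26570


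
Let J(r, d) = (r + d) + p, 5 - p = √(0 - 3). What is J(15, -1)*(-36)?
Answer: -684 + 36*I*√3 ≈ -684.0 + 62.354*I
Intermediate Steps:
p = 5 - I*√3 (p = 5 - √(0 - 3) = 5 - √(-3) = 5 - I*√3 ≈ 5.0 - 1.732*I)
J(r, d) = 5 + d + r - I*√3 (J(r, d) = (r + d) + (5 - I*√3) = (d + r) + (5 - I*√3) = 5 + d + r - I*√3)
J(15, -1)*(-36) = (5 - 1 + 15 - I*√3)*(-36) = (19 - I*√3)*(-36) = -684 + 36*I*√3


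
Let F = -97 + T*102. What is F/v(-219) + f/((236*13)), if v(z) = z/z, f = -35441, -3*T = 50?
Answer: -5548637/3068 ≈ -1808.6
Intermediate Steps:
T = -50/3 (T = -⅓*50 = -50/3 ≈ -16.667)
v(z) = 1
F = -1797 (F = -97 - 50/3*102 = -97 - 1700 = -1797)
F/v(-219) + f/((236*13)) = -1797/1 - 35441/(236*13) = -1797*1 - 35441/3068 = -1797 - 35441*1/3068 = -1797 - 35441/3068 = -5548637/3068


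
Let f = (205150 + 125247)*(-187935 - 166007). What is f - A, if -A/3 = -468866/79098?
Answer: -1541638146516675/13183 ≈ -1.1694e+11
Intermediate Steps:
A = 234433/13183 (A = -(-1406598)/79098 = -3*(-234433/39549) = 234433/13183 ≈ 17.783)
f = -116941374974 (f = 330397*(-353942) = -116941374974)
f - A = -116941374974 - 1*234433/13183 = -116941374974 - 234433/13183 = -1541638146516675/13183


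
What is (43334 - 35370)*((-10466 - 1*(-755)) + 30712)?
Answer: 167251964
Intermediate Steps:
(43334 - 35370)*((-10466 - 1*(-755)) + 30712) = 7964*((-10466 + 755) + 30712) = 7964*(-9711 + 30712) = 7964*21001 = 167251964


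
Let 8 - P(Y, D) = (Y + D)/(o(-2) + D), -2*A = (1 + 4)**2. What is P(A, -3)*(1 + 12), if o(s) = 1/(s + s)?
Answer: 42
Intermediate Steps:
o(s) = 1/(2*s)
A = -25/2 (A = -(1 + 4)**2/2 = -1/2*5**2 = -1/2*25 = -25/2 ≈ -12.500)
P(Y, D) = 8 - (D + Y)/(-1/4 + D) (P(Y, D) = 8 - (Y + D)/((1/2)/(-2) + D) = 8 - (D + Y)/((1/2)*(-1/2) + D) = 8 - (D + Y)/(-1/4 + D))
P(A, -3)*(1 + 12) = (4*(-2 - 1*(-25/2) + 7*(-3))/(-1 + 4*(-3)))*(1 + 12) = (4*(-2 + 25/2 - 21)/(-1 - 12))*13 = (4*(-21/2)/(-13))*13 = (4*(-1/13)*(-21/2))*13 = (42/13)*13 = 42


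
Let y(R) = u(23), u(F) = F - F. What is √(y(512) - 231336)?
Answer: 18*I*√714 ≈ 480.97*I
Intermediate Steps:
u(F) = 0
y(R) = 0
√(y(512) - 231336) = √(0 - 231336) = √(-231336) = 18*I*√714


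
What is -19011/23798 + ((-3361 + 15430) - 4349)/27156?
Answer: -1138843/2213214 ≈ -0.51457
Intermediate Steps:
-19011/23798 + ((-3361 + 15430) - 4349)/27156 = -19011*1/23798 + (12069 - 4349)*(1/27156) = -19011/23798 + 7720*(1/27156) = -19011/23798 + 1930/6789 = -1138843/2213214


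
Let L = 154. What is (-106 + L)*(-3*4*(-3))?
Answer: 1728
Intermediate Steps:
(-106 + L)*(-3*4*(-3)) = (-106 + 154)*(-3*4*(-3)) = 48*(-12*(-3)) = 48*36 = 1728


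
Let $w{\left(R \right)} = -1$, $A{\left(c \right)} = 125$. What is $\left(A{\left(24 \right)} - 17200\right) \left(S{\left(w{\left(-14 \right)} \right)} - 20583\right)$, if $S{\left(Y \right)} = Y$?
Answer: $351471800$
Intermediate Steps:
$\left(A{\left(24 \right)} - 17200\right) \left(S{\left(w{\left(-14 \right)} \right)} - 20583\right) = \left(125 - 17200\right) \left(-1 - 20583\right) = \left(125 - 17200\right) \left(-20584\right) = \left(-17075\right) \left(-20584\right) = 351471800$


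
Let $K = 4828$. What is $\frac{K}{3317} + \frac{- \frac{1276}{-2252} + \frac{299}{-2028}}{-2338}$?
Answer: $\frac{991268404037}{681118962888} \approx 1.4554$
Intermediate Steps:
$\frac{K}{3317} + \frac{- \frac{1276}{-2252} + \frac{299}{-2028}}{-2338} = \frac{4828}{3317} + \frac{- \frac{1276}{-2252} + \frac{299}{-2028}}{-2338} = 4828 \cdot \frac{1}{3317} + \left(\left(-1276\right) \left(- \frac{1}{2252}\right) + 299 \left(- \frac{1}{2028}\right)\right) \left(- \frac{1}{2338}\right) = \frac{4828}{3317} + \left(\frac{319}{563} - \frac{23}{156}\right) \left(- \frac{1}{2338}\right) = \frac{4828}{3317} + \frac{36815}{87828} \left(- \frac{1}{2338}\right) = \frac{4828}{3317} - \frac{36815}{205341864} = \frac{991268404037}{681118962888}$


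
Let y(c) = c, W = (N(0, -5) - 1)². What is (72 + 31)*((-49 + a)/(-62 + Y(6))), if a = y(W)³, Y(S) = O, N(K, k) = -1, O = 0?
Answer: -1545/62 ≈ -24.919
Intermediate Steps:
Y(S) = 0
W = 4 (W = (-1 - 1)² = (-2)² = 4)
a = 64 (a = 4³ = 64)
(72 + 31)*((-49 + a)/(-62 + Y(6))) = (72 + 31)*((-49 + 64)/(-62 + 0)) = 103*(15/(-62)) = 103*(15*(-1/62)) = 103*(-15/62) = -1545/62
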